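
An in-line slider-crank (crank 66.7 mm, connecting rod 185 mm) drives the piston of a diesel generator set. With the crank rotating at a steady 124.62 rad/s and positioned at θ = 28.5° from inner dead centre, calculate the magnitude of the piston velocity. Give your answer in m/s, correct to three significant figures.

5.24

ω = 124.6 rad/s
For an in-line slider-crank, x = r cosθ + √(L² − r² sin²θ), so v = −rω sinθ·[1 + r cosθ/√(L² − r² sin²θ)].
With r = 0.0667 m, L = 0.185 m, θ = 28.5°: √(L² − r² sin²θ) = 0.18224 m.
v = −0.0667·124.6·0.47716·[1 + 0.0667·0.87882/0.18224] = -5.2419 m/s.
|v| = 5.2419 m/s.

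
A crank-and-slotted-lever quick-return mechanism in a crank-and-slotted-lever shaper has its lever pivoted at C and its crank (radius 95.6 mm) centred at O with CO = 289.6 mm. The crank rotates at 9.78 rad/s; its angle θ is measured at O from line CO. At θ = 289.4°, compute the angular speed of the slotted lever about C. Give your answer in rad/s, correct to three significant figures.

ω = 9.78 rad/s
Crank pin A relative to C: A = (d + r cosθ, r sinθ); lever angle φ = atan2(r sinθ, d + r cosθ).
Differentiating tanφ: φ̇ = rω(d cosθ + r)/(d² + r² + 2dr cosθ).
d² + r² + 2dr cosθ = |CA|² = 0.1114 m²;  d cosθ + r = +0.19179 m.
|ω_lever| = |0.0956·9.78·+0.19179| / 0.1114 = 1.6097 rad/s.

1.61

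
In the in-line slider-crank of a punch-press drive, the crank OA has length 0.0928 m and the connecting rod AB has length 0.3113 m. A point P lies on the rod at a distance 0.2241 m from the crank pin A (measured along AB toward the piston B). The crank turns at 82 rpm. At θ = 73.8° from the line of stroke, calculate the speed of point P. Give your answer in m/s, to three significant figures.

0.815

ω = 8.587 rad/s.  Crank-pin speed |V_A| = rω = 0.79688 m/s, perpendicular to OA.
Rod angle: sinφ = −(r/L) sinθ ⇒ φ = -16.635°; ω_rod = −rω cosθ/√(L²−r²sin²θ) = -0.74536 rad/s.
V_P = V_A + ω_rod × AP, with AP = 0.2241 m along the rod.
Components: V_Px = −rω sinθ − a·ω_rod·sinφ = -0.81305 m/s;  V_Py = rω cosθ + a·ω_rod·cosφ = +0.062276 m/s.
|V_P| = √(V_Px² + V_Py²) = 0.81543 m/s.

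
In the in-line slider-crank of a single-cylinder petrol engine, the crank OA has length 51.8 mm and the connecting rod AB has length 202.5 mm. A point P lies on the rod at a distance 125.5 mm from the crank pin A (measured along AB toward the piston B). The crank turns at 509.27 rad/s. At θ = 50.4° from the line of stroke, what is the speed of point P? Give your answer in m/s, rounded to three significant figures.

ω = 509.3 rad/s.  Crank-pin speed |V_A| = rω = 26.38 m/s, perpendicular to OA.
Rod angle: sinφ = −(r/L) sinθ ⇒ φ = -11.367°; ω_rod = −rω cosθ/√(L²−r²sin²θ) = -84.7 rad/s.
V_P = V_A + ω_rod × AP, with AP = 0.1255 m along the rod.
Components: V_Px = −rω sinθ − a·ω_rod·sinφ = -22.421 m/s;  V_Py = rω cosθ + a·ω_rod·cosφ = +6.394 m/s.
|V_P| = √(V_Px² + V_Py²) = 23.315 m/s.

23.3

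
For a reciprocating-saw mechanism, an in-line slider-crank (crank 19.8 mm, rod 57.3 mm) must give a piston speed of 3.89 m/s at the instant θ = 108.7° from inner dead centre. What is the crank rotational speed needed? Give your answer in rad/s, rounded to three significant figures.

235

For an in-line slider-crank, |v_piston| = rω|sinθ|·[1 + r cosθ/√(L² − r² sin²θ)].
With r = 0.0198 m, L = 0.0573 m, θ = 108.7°: the bracketed kinematic factor |dx/dθ| = 0.016556 m.
ω = v/|dx/dθ| = 3.89/0.016556 = 234.96 rad/s.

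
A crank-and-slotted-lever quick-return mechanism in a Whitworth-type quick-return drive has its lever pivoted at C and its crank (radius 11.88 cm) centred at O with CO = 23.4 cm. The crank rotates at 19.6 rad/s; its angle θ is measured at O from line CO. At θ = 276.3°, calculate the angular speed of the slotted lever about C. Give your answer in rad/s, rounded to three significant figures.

ω = 19.6 rad/s
Crank pin A relative to C: A = (d + r cosθ, r sinθ); lever angle φ = atan2(r sinθ, d + r cosθ).
Differentiating tanφ: φ̇ = rω(d cosθ + r)/(d² + r² + 2dr cosθ).
d² + r² + 2dr cosθ = |CA|² = 0.0749705 m²;  d cosθ + r = +0.14448 m.
|ω_lever| = |0.1188·19.6·+0.14448| / 0.0749705 = 4.4873 rad/s.

4.49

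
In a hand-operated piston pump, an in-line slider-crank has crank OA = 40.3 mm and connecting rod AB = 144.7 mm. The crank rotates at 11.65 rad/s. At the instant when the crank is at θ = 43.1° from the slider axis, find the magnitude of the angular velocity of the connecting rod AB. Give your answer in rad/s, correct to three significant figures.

ω = 11.65 rad/s
The rod makes angle φ with the slider axis where L sinφ = r sinθ; differentiating, L cosφ·φ̇ = r ω cosθ.
L cosφ = √(L² − r² sin²θ) = 0.14206 m.
|ω_rod| = r ω |cosθ| / √(L² − r² sin²θ) = 0.0403·11.65·0.73016/0.14206 = 2.4132 rad/s.

2.41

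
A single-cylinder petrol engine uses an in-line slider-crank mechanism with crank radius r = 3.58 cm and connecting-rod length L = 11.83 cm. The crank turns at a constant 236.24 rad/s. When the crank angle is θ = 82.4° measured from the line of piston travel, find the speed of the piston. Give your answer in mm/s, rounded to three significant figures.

ω = 236.2 rad/s
For an in-line slider-crank, x = r cosθ + √(L² − r² sin²θ), so v = −rω sinθ·[1 + r cosθ/√(L² − r² sin²θ)].
With r = 0.0358 m, L = 0.1183 m, θ = 82.4°: √(L² − r² sin²θ) = 0.11285 m.
v = −0.0358·236.2·0.99122·[1 + 0.0358·0.13226/0.11285] = -8.7348 m/s.
|v| = 8.7348 m/s = 8734.8 mm/s.

8730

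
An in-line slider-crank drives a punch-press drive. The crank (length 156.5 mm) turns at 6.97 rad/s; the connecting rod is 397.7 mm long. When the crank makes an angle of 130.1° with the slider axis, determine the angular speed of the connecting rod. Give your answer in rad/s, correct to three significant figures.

1.85

ω = 6.97 rad/s
The rod makes angle φ with the slider axis where L sinφ = r sinθ; differentiating, L cosφ·φ̇ = r ω cosθ.
L cosφ = √(L² − r² sin²θ) = 0.37926 m.
|ω_rod| = r ω |cosθ| / √(L² − r² sin²θ) = 0.1565·6.97·0.64412/0.37926 = 1.8526 rad/s.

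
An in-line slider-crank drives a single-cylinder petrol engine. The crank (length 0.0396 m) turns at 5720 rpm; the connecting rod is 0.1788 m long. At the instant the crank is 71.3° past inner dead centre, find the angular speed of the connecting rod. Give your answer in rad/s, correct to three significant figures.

ω = 599 rad/s (converted from 5720 rpm).
The rod makes angle φ with the slider axis where L sinφ = r sinθ; differentiating, L cosφ·φ̇ = r ω cosθ.
L cosφ = √(L² − r² sin²θ) = 0.17482 m.
|ω_rod| = r ω |cosθ| / √(L² − r² sin²θ) = 0.0396·599·0.32061/0.17482 = 43.502 rad/s.

43.5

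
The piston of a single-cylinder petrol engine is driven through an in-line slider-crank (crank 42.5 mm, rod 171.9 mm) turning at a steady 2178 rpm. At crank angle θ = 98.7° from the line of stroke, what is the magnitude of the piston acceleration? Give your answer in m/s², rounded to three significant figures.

ω = 2π·2178/60 = 228.1 rad/s
x(θ) = r cosθ + √(L² − r² sin²θ); with ω constant, a = ω²·d²x/dθ².
d²x/dθ² = −r cosθ − r²(cos2θ)/√u − r⁴ sin²2θ/(4u^{3/2}),  u = L² − r² sin²θ = 0.0277847 m².
Substituting r = 0.0425 m, L = 0.1719 m, θ = 98.7°: d²x/dθ² = +0.016753 m.
a = ω²·d²x/dθ² = (228.1)²·(+0.016753) = +871.5 m/s²;  |a| = 871.5 m/s².

872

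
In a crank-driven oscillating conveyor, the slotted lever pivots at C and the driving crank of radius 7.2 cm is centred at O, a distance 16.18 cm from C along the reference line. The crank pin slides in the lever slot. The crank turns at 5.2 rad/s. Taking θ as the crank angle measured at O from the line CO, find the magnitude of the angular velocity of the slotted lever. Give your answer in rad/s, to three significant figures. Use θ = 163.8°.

3.47

ω = 5.2 rad/s
Crank pin A relative to C: A = (d + r cosθ, r sinθ); lever angle φ = atan2(r sinθ, d + r cosθ).
Differentiating tanφ: φ̇ = rω(d cosθ + r)/(d² + r² + 2dr cosθ).
d² + r² + 2dr cosθ = |CA|² = 0.00898917 m²;  d cosθ + r = -0.083376 m.
|ω_lever| = |0.072·5.2·-0.083376| / 0.00898917 = 3.4726 rad/s.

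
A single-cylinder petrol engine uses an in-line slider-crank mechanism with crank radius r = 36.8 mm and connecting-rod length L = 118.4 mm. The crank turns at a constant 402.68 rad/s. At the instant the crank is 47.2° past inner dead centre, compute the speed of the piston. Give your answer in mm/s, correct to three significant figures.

13200

ω = 402.7 rad/s
For an in-line slider-crank, x = r cosθ + √(L² − r² sin²θ), so v = −rω sinθ·[1 + r cosθ/√(L² − r² sin²θ)].
With r = 0.0368 m, L = 0.1184 m, θ = 47.2°: √(L² − r² sin²θ) = 0.11528 m.
v = −0.0368·402.7·0.73373·[1 + 0.0368·0.67944/0.11528] = -13.231 m/s.
|v| = 13.231 m/s = 13231 mm/s.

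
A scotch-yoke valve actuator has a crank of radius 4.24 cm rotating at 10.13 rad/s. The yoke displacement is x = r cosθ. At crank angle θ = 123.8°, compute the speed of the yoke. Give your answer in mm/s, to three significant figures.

357

ω = 10.13 rad/s
x = r cosθ ⇒ ẋ = −rω sinθ.
|v| = rω|sinθ| = 0.0424·10.13·|sin 123.8°| = 0.35692 m/s = 356.92 mm/s.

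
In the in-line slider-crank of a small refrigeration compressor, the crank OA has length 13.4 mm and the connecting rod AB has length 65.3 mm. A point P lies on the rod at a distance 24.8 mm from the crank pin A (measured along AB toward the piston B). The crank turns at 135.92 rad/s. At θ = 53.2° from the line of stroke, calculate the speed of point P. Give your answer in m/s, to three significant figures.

ω = 135.9 rad/s.  Crank-pin speed |V_A| = rω = 1.8213 m/s, perpendicular to OA.
Rod angle: sinφ = −(r/L) sinθ ⇒ φ = -9.457°; ω_rod = −rω cosθ/√(L²−r²sin²θ) = -16.938 rad/s.
V_P = V_A + ω_rod × AP, with AP = 0.0248 m along the rod.
Components: V_Px = −rω sinθ − a·ω_rod·sinφ = -1.5274 m/s;  V_Py = rω cosθ + a·ω_rod·cosφ = +0.67667 m/s.
|V_P| = √(V_Px² + V_Py²) = 1.6706 m/s.

1.67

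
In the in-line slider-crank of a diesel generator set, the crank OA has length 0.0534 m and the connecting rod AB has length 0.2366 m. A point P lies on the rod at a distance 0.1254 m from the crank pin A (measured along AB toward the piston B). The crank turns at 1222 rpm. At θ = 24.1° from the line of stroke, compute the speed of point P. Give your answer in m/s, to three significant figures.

4.26

ω = 128 rad/s.  Crank-pin speed |V_A| = rω = 6.8335 m/s, perpendicular to OA.
Rod angle: sinφ = −(r/L) sinθ ⇒ φ = -5.288°; ω_rod = −rω cosθ/√(L²−r²sin²θ) = -26.477 rad/s.
V_P = V_A + ω_rod × AP, with AP = 0.1254 m along the rod.
Components: V_Px = −rω sinθ − a·ω_rod·sinφ = -3.0963 m/s;  V_Py = rω cosθ + a·ω_rod·cosφ = +2.9317 m/s.
|V_P| = √(V_Px² + V_Py²) = 4.264 m/s.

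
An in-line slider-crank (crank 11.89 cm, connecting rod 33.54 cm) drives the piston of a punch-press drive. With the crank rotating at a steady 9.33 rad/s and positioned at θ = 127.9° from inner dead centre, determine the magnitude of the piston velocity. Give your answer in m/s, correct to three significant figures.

0.677

ω = 9.33 rad/s
For an in-line slider-crank, x = r cosθ + √(L² − r² sin²θ), so v = −rω sinθ·[1 + r cosθ/√(L² − r² sin²θ)].
With r = 0.1189 m, L = 0.3354 m, θ = 127.9°: √(L² − r² sin²θ) = 0.32201 m.
v = −0.1189·9.33·0.78908·[1 + 0.1189·-0.61429/0.32201] = -0.67681 m/s.
|v| = 0.67681 m/s.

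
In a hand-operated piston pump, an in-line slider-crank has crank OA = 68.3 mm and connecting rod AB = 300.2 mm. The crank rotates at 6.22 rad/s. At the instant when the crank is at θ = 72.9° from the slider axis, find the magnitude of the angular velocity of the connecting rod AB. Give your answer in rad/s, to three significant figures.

0.426

ω = 6.22 rad/s
The rod makes angle φ with the slider axis where L sinφ = r sinθ; differentiating, L cosφ·φ̇ = r ω cosθ.
L cosφ = √(L² − r² sin²θ) = 0.29302 m.
|ω_rod| = r ω |cosθ| / √(L² − r² sin²θ) = 0.0683·6.22·0.29404/0.29302 = 0.42631 rad/s.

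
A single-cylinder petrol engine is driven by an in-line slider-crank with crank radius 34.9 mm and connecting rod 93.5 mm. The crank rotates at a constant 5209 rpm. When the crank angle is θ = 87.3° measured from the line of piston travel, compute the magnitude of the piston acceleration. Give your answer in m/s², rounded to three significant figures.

3670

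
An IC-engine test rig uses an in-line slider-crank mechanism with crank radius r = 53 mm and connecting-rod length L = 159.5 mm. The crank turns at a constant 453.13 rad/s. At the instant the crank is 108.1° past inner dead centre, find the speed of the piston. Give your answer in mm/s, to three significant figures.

20300

ω = 453.1 rad/s
For an in-line slider-crank, x = r cosθ + √(L² − r² sin²θ), so v = −rω sinθ·[1 + r cosθ/√(L² − r² sin²θ)].
With r = 0.053 m, L = 0.1595 m, θ = 108.1°: √(L² − r² sin²θ) = 0.15134 m.
v = −0.053·453.1·0.95052·[1 + 0.053·-0.31068/0.15134] = -20.344 m/s.
|v| = 20.344 m/s = 20344 mm/s.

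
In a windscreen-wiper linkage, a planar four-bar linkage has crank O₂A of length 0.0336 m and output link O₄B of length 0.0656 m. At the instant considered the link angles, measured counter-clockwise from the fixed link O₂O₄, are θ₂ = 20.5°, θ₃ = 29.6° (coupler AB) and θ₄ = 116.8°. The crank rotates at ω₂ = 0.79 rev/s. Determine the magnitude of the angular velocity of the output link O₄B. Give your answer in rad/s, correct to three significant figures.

ω₂ = 4.964 rad/s (from 0.79 rev/s).
Differentiating the loop-closure r₂e^{iθ₂}+r₃e^{iθ₃}=r₁+r₄e^{iθ₄} gives r₂ω₂e^{iθ₂}+r₃ω₃e^{iθ₃}=r₄ω₄e^{iθ₄}.
Eliminating the other unknown: ω₄ = r₂ω₂ sin(θ₂−θ₃) / [r₄ sin(θ₄−θ₃)].
Numerator sine = -0.15816; denominator sine = +0.99881.
Result = 0.0336·4.964·(-0.15816) / (0.0656·(+0.99881)) = -0.40258 rad/s; magnitude 0.40258 rad/s.

0.403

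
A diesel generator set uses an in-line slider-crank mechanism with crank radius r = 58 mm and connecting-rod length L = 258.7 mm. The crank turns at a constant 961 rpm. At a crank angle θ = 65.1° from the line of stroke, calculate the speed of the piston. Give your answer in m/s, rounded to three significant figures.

5.80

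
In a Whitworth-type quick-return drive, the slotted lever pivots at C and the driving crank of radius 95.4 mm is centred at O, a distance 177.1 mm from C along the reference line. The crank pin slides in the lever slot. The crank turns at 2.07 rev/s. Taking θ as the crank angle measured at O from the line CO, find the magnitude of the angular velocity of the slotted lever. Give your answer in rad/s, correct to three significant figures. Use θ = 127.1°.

ω = 13.01 rad/s (from 2.07 rev/s).
Crank pin A relative to C: A = (d + r cosθ, r sinθ); lever angle φ = atan2(r sinθ, d + r cosθ).
Differentiating tanφ: φ̇ = rω(d cosθ + r)/(d² + r² + 2dr cosθ).
d² + r² + 2dr cosθ = |CA|² = 0.0200828 m²;  d cosθ + r = -0.011428 m.
|ω_lever| = |0.0954·13.01·-0.011428| / 0.0200828 = 0.70607 rad/s.

0.706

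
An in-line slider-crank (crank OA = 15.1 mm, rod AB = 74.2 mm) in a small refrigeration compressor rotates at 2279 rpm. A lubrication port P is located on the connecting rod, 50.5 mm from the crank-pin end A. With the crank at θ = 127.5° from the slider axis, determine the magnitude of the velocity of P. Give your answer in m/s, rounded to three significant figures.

ω = 238.7 rad/s.  Crank-pin speed |V_A| = rω = 3.6037 m/s, perpendicular to OA.
Rod angle: sinφ = −(r/L) sinθ ⇒ φ = -9.291°; ω_rod = −rω cosθ/√(L²−r²sin²θ) = +29.959 rad/s.
V_P = V_A + ω_rod × AP, with AP = 0.0505 m along the rod.
Components: V_Px = −rω sinθ − a·ω_rod·sinφ = -2.6148 m/s;  V_Py = rω cosθ + a·ω_rod·cosφ = -0.70072 m/s.
|V_P| = √(V_Px² + V_Py²) = 2.707 m/s.

2.71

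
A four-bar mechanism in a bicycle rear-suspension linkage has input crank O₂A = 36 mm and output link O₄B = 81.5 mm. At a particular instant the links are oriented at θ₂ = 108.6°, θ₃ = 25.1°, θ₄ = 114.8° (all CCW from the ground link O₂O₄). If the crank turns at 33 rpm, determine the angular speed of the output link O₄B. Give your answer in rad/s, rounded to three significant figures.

ω₂ = 3.456 rad/s (from 33 rpm).
Differentiating the loop-closure r₂e^{iθ₂}+r₃e^{iθ₃}=r₁+r₄e^{iθ₄} gives r₂ω₂e^{iθ₂}+r₃ω₃e^{iθ₃}=r₄ω₄e^{iθ₄}.
Eliminating the other unknown: ω₄ = r₂ω₂ sin(θ₂−θ₃) / [r₄ sin(θ₄−θ₃)].
Numerator sine = +0.99357; denominator sine = +0.99999.
Result = 0.036·3.456·(+0.99357) / (0.0815·(+0.99999)) = +1.5167 rad/s; magnitude 1.5167 rad/s.

1.52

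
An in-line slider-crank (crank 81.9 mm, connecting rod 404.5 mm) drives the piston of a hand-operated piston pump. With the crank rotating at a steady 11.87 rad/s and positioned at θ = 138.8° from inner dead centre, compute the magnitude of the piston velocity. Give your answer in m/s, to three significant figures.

ω = 11.87 rad/s
For an in-line slider-crank, x = r cosθ + √(L² − r² sin²θ), so v = −rω sinθ·[1 + r cosθ/√(L² − r² sin²θ)].
With r = 0.0819 m, L = 0.4045 m, θ = 138.8°: √(L² − r² sin²θ) = 0.40089 m.
v = −0.0819·11.87·0.65869·[1 + 0.0819·-0.75241/0.40089] = -0.54192 m/s.
|v| = 0.54192 m/s.

0.542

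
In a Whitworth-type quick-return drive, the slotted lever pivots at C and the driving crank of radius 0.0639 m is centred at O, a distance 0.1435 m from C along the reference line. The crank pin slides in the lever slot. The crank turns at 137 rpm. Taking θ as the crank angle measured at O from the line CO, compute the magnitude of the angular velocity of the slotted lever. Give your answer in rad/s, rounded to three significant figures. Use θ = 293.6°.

3.47

ω = 14.35 rad/s (from 137 rpm).
Crank pin A relative to C: A = (d + r cosθ, r sinθ); lever angle φ = atan2(r sinθ, d + r cosθ).
Differentiating tanφ: φ̇ = rω(d cosθ + r)/(d² + r² + 2dr cosθ).
d² + r² + 2dr cosθ = |CA|² = 0.0320176 m²;  d cosθ + r = +0.12135 m.
|ω_lever| = |0.0639·14.35·+0.12135| / 0.0320176 = 3.4746 rad/s.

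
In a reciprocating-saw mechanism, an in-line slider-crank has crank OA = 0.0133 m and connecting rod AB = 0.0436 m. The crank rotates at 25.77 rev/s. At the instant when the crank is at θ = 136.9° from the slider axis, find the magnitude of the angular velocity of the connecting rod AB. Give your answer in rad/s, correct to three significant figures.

36.9

ω = 161.9 rad/s (converted from 25.77 rev/s).
The rod makes angle φ with the slider axis where L sinφ = r sinθ; differentiating, L cosφ·φ̇ = r ω cosθ.
L cosφ = √(L² − r² sin²θ) = 0.042642 m.
|ω_rod| = r ω |cosθ| / √(L² − r² sin²θ) = 0.0133·161.9·0.73016/0.042642 = 36.874 rad/s.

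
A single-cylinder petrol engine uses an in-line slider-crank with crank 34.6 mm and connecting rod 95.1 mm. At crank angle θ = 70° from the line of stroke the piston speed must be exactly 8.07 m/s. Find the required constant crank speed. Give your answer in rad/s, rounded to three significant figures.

For an in-line slider-crank, |v_piston| = rω|sinθ|·[1 + r cosθ/√(L² − r² sin²θ)].
With r = 0.0346 m, L = 0.0951 m, θ = 70°: the bracketed kinematic factor |dx/dθ| = 0.036819 m.
ω = v/|dx/dθ| = 8.07/0.036819 = 219.18 rad/s.

219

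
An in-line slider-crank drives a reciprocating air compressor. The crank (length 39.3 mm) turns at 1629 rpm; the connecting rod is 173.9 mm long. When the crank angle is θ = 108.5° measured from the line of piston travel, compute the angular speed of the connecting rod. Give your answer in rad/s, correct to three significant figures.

12.5

ω = 170.6 rad/s (converted from 1629 rpm).
The rod makes angle φ with the slider axis where L sinφ = r sinθ; differentiating, L cosφ·φ̇ = r ω cosθ.
L cosφ = √(L² − r² sin²θ) = 0.16986 m.
|ω_rod| = r ω |cosθ| / √(L² − r² sin²θ) = 0.0393·170.6·0.31730/0.16986 = 12.524 rad/s.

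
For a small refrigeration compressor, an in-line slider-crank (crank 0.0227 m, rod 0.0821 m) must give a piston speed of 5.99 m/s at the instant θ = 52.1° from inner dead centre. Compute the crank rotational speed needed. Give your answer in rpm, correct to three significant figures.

For an in-line slider-crank, |v_piston| = rω|sinθ|·[1 + r cosθ/√(L² − r² sin²θ)].
With r = 0.0227 m, L = 0.0821 m, θ = 52.1°: the bracketed kinematic factor |dx/dθ| = 0.02103 m.
ω = v/|dx/dθ| = 5.99/0.02103 = 284.84 rad/s.
N = 60ω/(2π) = 2720 rpm.

2720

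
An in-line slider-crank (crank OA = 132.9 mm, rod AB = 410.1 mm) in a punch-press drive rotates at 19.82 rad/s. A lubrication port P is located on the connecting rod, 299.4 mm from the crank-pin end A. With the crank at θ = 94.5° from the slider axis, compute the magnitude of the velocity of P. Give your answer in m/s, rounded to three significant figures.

ω = 19.82 rad/s.  Crank-pin speed |V_A| = rω = 2.6341 m/s, perpendicular to OA.
Rod angle: sinφ = −(r/L) sinθ ⇒ φ = -18.849°; ω_rod = −rω cosθ/√(L²−r²sin²θ) = +0.5325 rad/s.
V_P = V_A + ω_rod × AP, with AP = 0.2994 m along the rod.
Components: V_Px = −rω sinθ − a·ω_rod·sinφ = -2.5745 m/s;  V_Py = rω cosθ + a·ω_rod·cosφ = -0.055787 m/s.
|V_P| = √(V_Px² + V_Py²) = 2.5751 m/s.

2.58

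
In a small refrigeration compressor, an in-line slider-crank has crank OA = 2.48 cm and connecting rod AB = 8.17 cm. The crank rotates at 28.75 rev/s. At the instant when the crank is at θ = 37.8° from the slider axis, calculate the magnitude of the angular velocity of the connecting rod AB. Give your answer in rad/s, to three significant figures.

44.1

ω = 180.6 rad/s (converted from 28.75 rev/s).
The rod makes angle φ with the slider axis where L sinφ = r sinθ; differentiating, L cosφ·φ̇ = r ω cosθ.
L cosφ = √(L² − r² sin²θ) = 0.080274 m.
|ω_rod| = r ω |cosθ| / √(L² − r² sin²θ) = 0.0248·180.6·0.79016/0.080274 = 44.097 rad/s.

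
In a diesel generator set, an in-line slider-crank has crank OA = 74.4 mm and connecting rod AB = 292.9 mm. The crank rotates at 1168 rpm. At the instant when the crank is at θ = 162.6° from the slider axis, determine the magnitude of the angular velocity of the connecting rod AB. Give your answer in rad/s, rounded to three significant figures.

ω = 122.3 rad/s (converted from 1168 rpm).
The rod makes angle φ with the slider axis where L sinφ = r sinθ; differentiating, L cosφ·φ̇ = r ω cosθ.
L cosφ = √(L² − r² sin²θ) = 0.29205 m.
|ω_rod| = r ω |cosθ| / √(L² − r² sin²θ) = 0.0744·122.3·0.95424/0.29205 = 29.733 rad/s.

29.7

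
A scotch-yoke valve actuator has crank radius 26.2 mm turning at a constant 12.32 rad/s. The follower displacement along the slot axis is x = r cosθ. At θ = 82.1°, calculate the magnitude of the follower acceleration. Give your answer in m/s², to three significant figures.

ω = 12.32 rad/s
x = r cosθ ⇒ ẍ = −rω² cosθ (ω constant).
|a| = rω²|cosθ| = 0.0262·(12.32)²·|cos 82.1°| = 0.54658 m/s².

0.547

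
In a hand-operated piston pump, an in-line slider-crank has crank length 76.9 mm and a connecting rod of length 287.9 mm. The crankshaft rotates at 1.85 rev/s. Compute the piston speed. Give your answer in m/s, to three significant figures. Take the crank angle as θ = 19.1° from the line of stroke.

ω = 2π·1.85 = 11.62 rad/s
For an in-line slider-crank, x = r cosθ + √(L² − r² sin²θ), so v = −rω sinθ·[1 + r cosθ/√(L² − r² sin²θ)].
With r = 0.0769 m, L = 0.2879 m, θ = 19.1°: √(L² − r² sin²θ) = 0.2868 m.
v = −0.0769·11.62·0.32722·[1 + 0.0769·0.94495/0.2868] = -0.3666 m/s.
|v| = 0.3666 m/s.

0.367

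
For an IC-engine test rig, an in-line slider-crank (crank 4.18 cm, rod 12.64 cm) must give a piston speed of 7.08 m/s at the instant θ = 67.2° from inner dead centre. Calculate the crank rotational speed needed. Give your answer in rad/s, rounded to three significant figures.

For an in-line slider-crank, |v_piston| = rω|sinθ|·[1 + r cosθ/√(L² − r² sin²θ)].
With r = 0.0418 m, L = 0.1264 m, θ = 67.2°: the bracketed kinematic factor |dx/dθ| = 0.043719 m.
ω = v/|dx/dθ| = 7.08/0.043719 = 161.94 rad/s.

162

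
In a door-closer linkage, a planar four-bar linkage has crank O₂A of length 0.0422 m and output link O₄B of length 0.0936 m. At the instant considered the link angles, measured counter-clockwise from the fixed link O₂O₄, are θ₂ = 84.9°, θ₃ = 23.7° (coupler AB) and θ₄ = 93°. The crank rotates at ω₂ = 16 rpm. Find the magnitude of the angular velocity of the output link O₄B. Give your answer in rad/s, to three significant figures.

ω₂ = 1.676 rad/s (from 16 rpm).
Differentiating the loop-closure r₂e^{iθ₂}+r₃e^{iθ₃}=r₁+r₄e^{iθ₄} gives r₂ω₂e^{iθ₂}+r₃ω₃e^{iθ₃}=r₄ω₄e^{iθ₄}.
Eliminating the other unknown: ω₄ = r₂ω₂ sin(θ₂−θ₃) / [r₄ sin(θ₄−θ₃)].
Numerator sine = +0.87631; denominator sine = +0.93544.
Result = 0.0422·1.676·(+0.87631) / (0.0936·(+0.93544)) = +0.70766 rad/s; magnitude 0.70766 rad/s.

0.708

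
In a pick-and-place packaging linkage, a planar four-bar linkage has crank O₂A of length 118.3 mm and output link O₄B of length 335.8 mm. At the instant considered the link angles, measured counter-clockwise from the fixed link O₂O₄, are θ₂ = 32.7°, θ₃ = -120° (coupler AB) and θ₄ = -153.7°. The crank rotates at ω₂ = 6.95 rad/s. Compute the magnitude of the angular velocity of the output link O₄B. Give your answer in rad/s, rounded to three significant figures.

ω₂ = 6.95 rad/s
Differentiating the loop-closure r₂e^{iθ₂}+r₃e^{iθ₃}=r₁+r₄e^{iθ₄} gives r₂ω₂e^{iθ₂}+r₃ω₃e^{iθ₃}=r₄ω₄e^{iθ₄}.
Eliminating the other unknown: ω₄ = r₂ω₂ sin(θ₂−θ₃) / [r₄ sin(θ₄−θ₃)].
Numerator sine = +0.45865; denominator sine = -0.55484.
Result = 0.1183·6.95·(+0.45865) / (0.3358·(-0.55484)) = -2.0239 rad/s; magnitude 2.0239 rad/s.

2.02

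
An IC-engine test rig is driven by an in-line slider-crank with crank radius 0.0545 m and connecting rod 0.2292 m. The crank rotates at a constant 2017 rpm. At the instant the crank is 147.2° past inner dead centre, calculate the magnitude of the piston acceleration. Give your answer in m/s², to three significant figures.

1800

ω = 2π·2017/60 = 211.2 rad/s
x(θ) = r cosθ + √(L² − r² sin²θ); with ω constant, a = ω²·d²x/dθ².
d²x/dθ² = −r cosθ − r²(cos2θ)/√u − r⁴ sin²2θ/(4u^{3/2}),  u = L² − r² sin²θ = 0.051661 m².
Substituting r = 0.0545 m, L = 0.2292 m, θ = 147.2°: d²x/dθ² = +0.040257 m.
a = ω²·d²x/dθ² = (211.2)²·(+0.040257) = +1796 m/s²;  |a| = 1796 m/s².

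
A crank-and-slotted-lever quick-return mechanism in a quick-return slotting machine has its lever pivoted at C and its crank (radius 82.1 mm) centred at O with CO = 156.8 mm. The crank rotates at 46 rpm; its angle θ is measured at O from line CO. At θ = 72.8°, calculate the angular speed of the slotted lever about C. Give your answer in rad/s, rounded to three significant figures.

1.30

ω = 4.817 rad/s (from 46 rpm).
Crank pin A relative to C: A = (d + r cosθ, r sinθ); lever angle φ = atan2(r sinθ, d + r cosθ).
Differentiating tanφ: φ̇ = rω(d cosθ + r)/(d² + r² + 2dr cosθ).
d² + r² + 2dr cosθ = |CA|² = 0.0389401 m²;  d cosθ + r = +0.12847 m.
|ω_lever| = |0.0821·4.817·+0.12847| / 0.0389401 = 1.3047 rad/s.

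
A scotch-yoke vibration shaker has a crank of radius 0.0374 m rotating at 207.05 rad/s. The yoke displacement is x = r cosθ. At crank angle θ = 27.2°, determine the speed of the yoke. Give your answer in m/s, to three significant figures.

3.54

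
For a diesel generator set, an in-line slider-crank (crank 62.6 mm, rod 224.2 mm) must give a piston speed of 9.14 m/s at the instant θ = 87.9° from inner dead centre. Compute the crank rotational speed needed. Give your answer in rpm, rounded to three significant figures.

For an in-line slider-crank, |v_piston| = rω|sinθ|·[1 + r cosθ/√(L² − r² sin²θ)].
With r = 0.0626 m, L = 0.2242 m, θ = 87.9°: the bracketed kinematic factor |dx/dθ| = 0.063224 m.
ω = v/|dx/dθ| = 9.14/0.063224 = 144.56 rad/s.
N = 60ω/(2π) = 1380.5 rpm.

1380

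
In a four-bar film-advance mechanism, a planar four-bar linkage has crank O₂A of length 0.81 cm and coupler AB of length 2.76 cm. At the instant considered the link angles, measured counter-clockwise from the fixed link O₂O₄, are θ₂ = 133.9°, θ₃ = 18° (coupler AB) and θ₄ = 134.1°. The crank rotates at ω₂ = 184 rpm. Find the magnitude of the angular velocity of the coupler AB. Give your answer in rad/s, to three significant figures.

ω₂ = 19.27 rad/s (from 184 rpm).
Differentiating the loop-closure r₂e^{iθ₂}+r₃e^{iθ₃}=r₁+r₄e^{iθ₄} gives r₂ω₂e^{iθ₂}+r₃ω₃e^{iθ₃}=r₄ω₄e^{iθ₄}.
Eliminating the other unknown: ω₃ = r₂ω₂ sin(θ₄−θ₂) / [r₃ sin(θ₃−θ₄)].
Numerator sine = +0.00349; denominator sine = -0.89803.
Result = 0.0081·19.27·(+0.00349) / (0.0276·(-0.89803)) = -0.021981 rad/s; magnitude 0.021981 rad/s.

0.0220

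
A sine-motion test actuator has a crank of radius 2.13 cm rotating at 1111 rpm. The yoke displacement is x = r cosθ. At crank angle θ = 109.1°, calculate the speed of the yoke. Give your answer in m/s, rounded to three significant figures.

ω = 116.3 rad/s (from 1111 rpm).
x = r cosθ ⇒ ẋ = −rω sinθ.
|v| = rω|sinθ| = 0.0213·116.3·|sin 109.1°| = 2.3417 m/s.

2.34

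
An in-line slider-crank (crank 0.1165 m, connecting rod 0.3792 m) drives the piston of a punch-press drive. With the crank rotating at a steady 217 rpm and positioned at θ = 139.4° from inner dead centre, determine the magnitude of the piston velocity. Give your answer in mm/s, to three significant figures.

1310

ω = 2π·217/60 = 22.72 rad/s
For an in-line slider-crank, x = r cosθ + √(L² − r² sin²θ), so v = −rω sinθ·[1 + r cosθ/√(L² − r² sin²θ)].
With r = 0.1165 m, L = 0.3792 m, θ = 139.4°: √(L² − r² sin²θ) = 0.37154 m.
v = −0.1165·22.72·0.65077·[1 + 0.1165·-0.75927/0.37154] = -1.3127 m/s.
|v| = 1.3127 m/s = 1312.7 mm/s.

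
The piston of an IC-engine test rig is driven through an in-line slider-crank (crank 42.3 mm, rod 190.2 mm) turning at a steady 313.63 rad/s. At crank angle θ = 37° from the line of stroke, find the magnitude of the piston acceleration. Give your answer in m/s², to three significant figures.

3590

ω = 313.6 rad/s
x(θ) = r cosθ + √(L² − r² sin²θ); with ω constant, a = ω²·d²x/dθ².
d²x/dθ² = −r cosθ − r²(cos2θ)/√u − r⁴ sin²2θ/(4u^{3/2}),  u = L² − r² sin²θ = 0.035528 m².
Substituting r = 0.0423 m, L = 0.1902 m, θ = 37°: d²x/dθ² = -0.036509 m.
a = ω²·d²x/dθ² = (313.6)²·(-0.036509) = -3591.2 m/s²;  |a| = 3591.2 m/s².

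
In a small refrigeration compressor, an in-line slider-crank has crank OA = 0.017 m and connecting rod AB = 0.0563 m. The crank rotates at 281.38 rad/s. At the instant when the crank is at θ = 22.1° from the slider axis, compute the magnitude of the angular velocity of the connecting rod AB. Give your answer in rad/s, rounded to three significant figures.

79.2

ω = 281.4 rad/s
The rod makes angle φ with the slider axis where L sinφ = r sinθ; differentiating, L cosφ·φ̇ = r ω cosθ.
L cosφ = √(L² − r² sin²θ) = 0.055936 m.
|ω_rod| = r ω |cosθ| / √(L² − r² sin²θ) = 0.017·281.4·0.92653/0.055936 = 79.234 rad/s.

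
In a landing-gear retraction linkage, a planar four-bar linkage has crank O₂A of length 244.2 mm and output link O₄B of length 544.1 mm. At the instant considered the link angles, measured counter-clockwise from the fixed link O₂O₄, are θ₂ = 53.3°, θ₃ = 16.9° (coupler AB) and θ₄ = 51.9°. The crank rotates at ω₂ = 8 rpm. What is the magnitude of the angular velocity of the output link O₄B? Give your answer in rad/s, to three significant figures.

ω₂ = 0.8378 rad/s (from 8 rpm).
Differentiating the loop-closure r₂e^{iθ₂}+r₃e^{iθ₃}=r₁+r₄e^{iθ₄} gives r₂ω₂e^{iθ₂}+r₃ω₃e^{iθ₃}=r₄ω₄e^{iθ₄}.
Eliminating the other unknown: ω₄ = r₂ω₂ sin(θ₂−θ₃) / [r₄ sin(θ₄−θ₃)].
Numerator sine = +0.59342; denominator sine = +0.57358.
Result = 0.2442·0.8378·(+0.59342) / (0.5441·(+0.57358)) = +0.38901 rad/s; magnitude 0.38901 rad/s.

0.389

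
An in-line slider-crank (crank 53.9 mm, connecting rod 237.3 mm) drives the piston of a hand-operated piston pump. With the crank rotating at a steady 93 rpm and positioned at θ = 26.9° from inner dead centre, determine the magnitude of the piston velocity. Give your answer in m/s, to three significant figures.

0.286

ω = 2π·93/60 = 9.739 rad/s
For an in-line slider-crank, x = r cosθ + √(L² − r² sin²θ), so v = −rω sinθ·[1 + r cosθ/√(L² − r² sin²θ)].
With r = 0.0539 m, L = 0.2373 m, θ = 26.9°: √(L² − r² sin²θ) = 0.23604 m.
v = −0.0539·9.739·0.45243·[1 + 0.0539·0.89180/0.23604] = -0.28586 m/s.
|v| = 0.28586 m/s.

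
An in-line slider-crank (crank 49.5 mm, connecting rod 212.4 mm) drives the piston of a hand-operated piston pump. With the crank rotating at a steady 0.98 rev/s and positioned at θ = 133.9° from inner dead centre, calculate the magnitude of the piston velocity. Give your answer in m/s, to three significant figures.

0.184

ω = 2π·0.98 = 6.158 rad/s
For an in-line slider-crank, x = r cosθ + √(L² − r² sin²θ), so v = −rω sinθ·[1 + r cosθ/√(L² − r² sin²θ)].
With r = 0.0495 m, L = 0.2124 m, θ = 133.9°: √(L² − r² sin²θ) = 0.20938 m.
v = −0.0495·6.158·0.72055·[1 + 0.0495·-0.69340/0.20938] = -0.18362 m/s.
|v| = 0.18362 m/s.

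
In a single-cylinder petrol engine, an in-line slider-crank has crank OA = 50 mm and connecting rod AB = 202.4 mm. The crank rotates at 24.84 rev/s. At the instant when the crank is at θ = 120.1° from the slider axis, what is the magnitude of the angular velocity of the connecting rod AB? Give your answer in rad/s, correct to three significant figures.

ω = 156.1 rad/s (converted from 24.84 rev/s).
The rod makes angle φ with the slider axis where L sinφ = r sinθ; differentiating, L cosφ·φ̇ = r ω cosθ.
L cosφ = √(L² − r² sin²θ) = 0.19772 m.
|ω_rod| = r ω |cosθ| / √(L² − r² sin²θ) = 0.05·156.1·0.50151/0.19772 = 19.794 rad/s.

19.8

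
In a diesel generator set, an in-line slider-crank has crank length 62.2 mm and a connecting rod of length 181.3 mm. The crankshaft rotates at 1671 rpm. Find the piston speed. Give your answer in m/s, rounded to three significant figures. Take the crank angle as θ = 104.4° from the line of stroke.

9.59

ω = 2π·1671/60 = 175 rad/s
For an in-line slider-crank, x = r cosθ + √(L² − r² sin²θ), so v = −rω sinθ·[1 + r cosθ/√(L² − r² sin²θ)].
With r = 0.0622 m, L = 0.1813 m, θ = 104.4°: √(L² − r² sin²θ) = 0.171 m.
v = −0.0622·175·0.96858·[1 + 0.0622·-0.24869/0.171] = -9.5886 m/s.
|v| = 9.5886 m/s.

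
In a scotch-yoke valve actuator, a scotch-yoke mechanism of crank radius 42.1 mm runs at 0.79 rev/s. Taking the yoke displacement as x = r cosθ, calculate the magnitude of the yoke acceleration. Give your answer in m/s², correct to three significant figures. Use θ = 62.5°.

ω = 4.964 rad/s (from 0.79 rev/s).
x = r cosθ ⇒ ẍ = −rω² cosθ (ω constant).
|a| = rω²|cosθ| = 0.0421·(4.964)²·|cos 62.5°| = 0.47896 m/s².

0.479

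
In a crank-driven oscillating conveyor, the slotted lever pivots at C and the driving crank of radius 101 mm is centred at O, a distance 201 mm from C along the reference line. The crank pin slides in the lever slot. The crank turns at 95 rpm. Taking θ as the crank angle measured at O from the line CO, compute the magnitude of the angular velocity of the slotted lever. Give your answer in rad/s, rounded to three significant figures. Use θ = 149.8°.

ω = 9.948 rad/s (from 95 rpm).
Crank pin A relative to C: A = (d + r cosθ, r sinθ); lever angle φ = atan2(r sinθ, d + r cosθ).
Differentiating tanφ: φ̇ = rω(d cosθ + r)/(d² + r² + 2dr cosθ).
d² + r² + 2dr cosθ = |CA|² = 0.0155107 m²;  d cosθ + r = -0.072719 m.
|ω_lever| = |0.101·9.948·-0.072719| / 0.0155107 = 4.7108 rad/s.

4.71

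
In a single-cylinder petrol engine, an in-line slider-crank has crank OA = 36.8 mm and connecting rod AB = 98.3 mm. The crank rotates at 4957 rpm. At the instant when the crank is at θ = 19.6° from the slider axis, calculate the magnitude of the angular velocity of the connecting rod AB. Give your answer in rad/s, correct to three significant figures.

ω = 519.1 rad/s (converted from 4957 rpm).
The rod makes angle φ with the slider axis where L sinφ = r sinθ; differentiating, L cosφ·φ̇ = r ω cosθ.
L cosφ = √(L² − r² sin²θ) = 0.097522 m.
|ω_rod| = r ω |cosθ| / √(L² − r² sin²θ) = 0.0368·519.1·0.94206/0.097522 = 184.53 rad/s.

185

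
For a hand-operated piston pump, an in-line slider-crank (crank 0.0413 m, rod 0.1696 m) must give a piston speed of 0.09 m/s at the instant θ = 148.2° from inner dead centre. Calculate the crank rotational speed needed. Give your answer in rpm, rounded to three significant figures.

49.9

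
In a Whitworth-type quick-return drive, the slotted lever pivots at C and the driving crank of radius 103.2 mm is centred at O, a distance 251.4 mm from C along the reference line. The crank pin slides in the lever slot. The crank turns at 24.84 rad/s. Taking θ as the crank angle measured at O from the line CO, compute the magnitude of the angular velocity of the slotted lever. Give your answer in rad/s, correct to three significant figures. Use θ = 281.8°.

4.69

ω = 24.84 rad/s
Crank pin A relative to C: A = (d + r cosθ, r sinθ); lever angle φ = atan2(r sinθ, d + r cosθ).
Differentiating tanφ: φ̇ = rω(d cosθ + r)/(d² + r² + 2dr cosθ).
d² + r² + 2dr cosθ = |CA|² = 0.0844633 m²;  d cosθ + r = +0.15461 m.
|ω_lever| = |0.1032·24.84·+0.15461| / 0.0844633 = 4.6925 rad/s.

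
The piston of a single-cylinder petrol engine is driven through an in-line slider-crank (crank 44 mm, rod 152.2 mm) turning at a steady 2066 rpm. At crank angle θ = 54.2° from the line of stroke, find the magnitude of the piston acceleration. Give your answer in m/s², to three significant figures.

1020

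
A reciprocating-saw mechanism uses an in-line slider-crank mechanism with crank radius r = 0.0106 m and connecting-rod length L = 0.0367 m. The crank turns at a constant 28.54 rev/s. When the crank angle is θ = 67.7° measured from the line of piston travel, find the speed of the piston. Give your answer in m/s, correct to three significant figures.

1.96

ω = 2π·28.5 = 179.3 rad/s
For an in-line slider-crank, x = r cosθ + √(L² − r² sin²θ), so v = −rω sinθ·[1 + r cosθ/√(L² − r² sin²θ)].
With r = 0.0106 m, L = 0.0367 m, θ = 67.7°: √(L² − r² sin²θ) = 0.035365 m.
v = −0.0106·179.3·0.92521·[1 + 0.0106·0.37946/0.035365] = -1.9587 m/s.
|v| = 1.9587 m/s.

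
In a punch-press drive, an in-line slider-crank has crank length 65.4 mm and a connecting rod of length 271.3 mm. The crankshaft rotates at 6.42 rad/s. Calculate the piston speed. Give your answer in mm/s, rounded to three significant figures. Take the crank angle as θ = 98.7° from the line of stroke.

399

ω = 6.42 rad/s
For an in-line slider-crank, x = r cosθ + √(L² − r² sin²θ), so v = −rω sinθ·[1 + r cosθ/√(L² − r² sin²θ)].
With r = 0.0654 m, L = 0.2713 m, θ = 98.7°: √(L² − r² sin²θ) = 0.26349 m.
v = −0.0654·6.42·0.98849·[1 + 0.0654·-0.15126/0.26349] = -0.39945 m/s.
|v| = 0.39945 m/s = 399.45 mm/s.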